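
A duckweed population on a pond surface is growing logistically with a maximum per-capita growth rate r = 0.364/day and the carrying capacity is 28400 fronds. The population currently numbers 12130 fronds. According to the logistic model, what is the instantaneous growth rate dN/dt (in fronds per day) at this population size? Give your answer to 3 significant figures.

dN/dt = rN(1 − N/K) = 0.364 × 12130 × (1 − 12130/28400).
1 − 12130/28400 = 0.57289; dN/dt = 0.364 × 12130 × 0.57289 = 2529.5.

2530 fronds per day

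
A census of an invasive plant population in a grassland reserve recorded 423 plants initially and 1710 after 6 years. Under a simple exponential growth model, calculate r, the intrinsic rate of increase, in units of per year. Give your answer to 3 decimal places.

From N(t) = N₀·e^(rt): e^(r·6) = 1710/423 = 4.0426.
r·6 = ln(4.0426) = 1.3969, so r = 1.3969/6 = 0.23281.

0.233 per year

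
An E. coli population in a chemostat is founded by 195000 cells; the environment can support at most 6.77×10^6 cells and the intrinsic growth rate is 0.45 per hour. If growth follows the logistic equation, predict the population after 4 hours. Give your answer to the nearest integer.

A = (K − N₀)/N₀ = (6.77×10^6 − 195000)/195000 = 33.718.
N(t) = K/(1 + A·e^(−rt)) = 6.77×10^6/(1 + 33.718×e^(−0.45×4)).
e^(−1.8) = 0.1653; denominator = 1 + 33.718×0.1653 = 6.5735.
N = 6.77×10^6/6.5735 = 1.029887×10^6.

1029887 cells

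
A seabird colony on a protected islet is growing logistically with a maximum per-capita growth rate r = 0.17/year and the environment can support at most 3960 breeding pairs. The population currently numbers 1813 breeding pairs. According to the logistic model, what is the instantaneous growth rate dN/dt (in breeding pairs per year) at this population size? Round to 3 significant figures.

167 breeding pairs per year

dN/dt = rN(1 − N/K) = 0.17 × 1813 × (1 − 1813/3960).
1 − 1813/3960 = 0.54217; dN/dt = 0.17 × 1813 × 0.54217 = 167.1.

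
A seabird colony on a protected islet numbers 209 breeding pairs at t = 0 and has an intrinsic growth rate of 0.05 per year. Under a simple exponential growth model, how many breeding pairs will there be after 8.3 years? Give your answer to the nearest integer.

N(t) = N₀·e^(rt) = 209 × e^(0.05×8.3) = 209 × e^0.415.
e^0.415 ≈ 1.5144, so N ≈ 209 × 1.5144 = 316.503.

317 breeding pairs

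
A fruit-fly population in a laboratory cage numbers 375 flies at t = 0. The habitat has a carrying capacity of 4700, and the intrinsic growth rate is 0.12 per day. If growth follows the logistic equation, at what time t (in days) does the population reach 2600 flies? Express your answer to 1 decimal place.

A = (K − N₀)/N₀ = (4700 − 375)/375 = 11.533.
Solve 4700/(1 + 11.533·e^(−0.12t)) = 2600: 1 + 11.533·e^(−0.12t) = 1.8077, so e^(−0.12t) = 0.0700311.
−0.12·t = ln(0.0700311) = -2.6588, so t = 2.6588/0.12 = 22.157.

22.2 days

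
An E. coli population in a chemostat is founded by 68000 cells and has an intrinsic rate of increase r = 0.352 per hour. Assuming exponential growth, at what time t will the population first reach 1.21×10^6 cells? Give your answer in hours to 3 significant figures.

8.18 hours

Set N₀·e^(rt) = 1.21×10^6: e^(0.352·t) = 1.21×10^6/68000 = 17.794.
0.352·t = ln(17.794) = 2.8789, so t = 2.8789/0.352 = 8.1786.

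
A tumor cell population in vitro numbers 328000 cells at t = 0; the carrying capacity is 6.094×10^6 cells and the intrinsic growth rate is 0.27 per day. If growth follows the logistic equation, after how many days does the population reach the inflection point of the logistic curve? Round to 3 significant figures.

10.6 days

Logistic growth is fastest at N = K/2 = 3.047×10^6.
A = (K − N₀)/N₀ = 17.579. Set K/(1 + A·e^(−rt)) = K/2 → A·e^(−rt) = 1.
e^(−0.27t) = 1/17.579 = 0.0568852, so t = ln(17.579)/0.27 = 2.8667/0.27 = 10.617.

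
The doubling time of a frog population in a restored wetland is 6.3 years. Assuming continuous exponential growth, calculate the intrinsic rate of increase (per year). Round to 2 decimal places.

0.11 per year

r = ln(2)/t_d = 0.6931/6.3 = 0.11002.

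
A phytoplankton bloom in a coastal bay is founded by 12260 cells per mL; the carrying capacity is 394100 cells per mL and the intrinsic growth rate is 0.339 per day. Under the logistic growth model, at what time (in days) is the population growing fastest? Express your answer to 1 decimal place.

10.1 days

Logistic growth is fastest at N = K/2 = 197050.
A = (K − N₀)/N₀ = 31.145. Set K/(1 + A·e^(−rt)) = K/2 → A·e^(−rt) = 1.
e^(−0.339t) = 1/31.145 = 0.0321077, so t = ln(31.145)/0.339 = 3.4387/0.339 = 10.144.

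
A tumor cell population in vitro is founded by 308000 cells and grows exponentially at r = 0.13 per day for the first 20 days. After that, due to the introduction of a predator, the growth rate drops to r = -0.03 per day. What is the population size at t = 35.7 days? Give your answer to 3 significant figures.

2590000 cells

Phase 1: N(20) = 308000·e^(0.13×20) = 308000·e^2.6 = 4.146831×10^6.
Phase 2 runs for 35.7 − 20 = 15.7 days at r = -0.03.
N(35.7) = 4.146831×10^6·e^(-0.03×15.7) = 4.146831×10^6·e^-0.471 = 2.589188×10^6.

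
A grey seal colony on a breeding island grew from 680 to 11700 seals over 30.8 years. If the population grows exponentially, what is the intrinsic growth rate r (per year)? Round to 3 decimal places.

From N(t) = N₀·e^(rt): e^(r·30.8) = 11700/680 = 17.206.
r·30.8 = ln(17.206) = 2.8453, so r = 2.8453/30.8 = 0.092378.

0.092 per year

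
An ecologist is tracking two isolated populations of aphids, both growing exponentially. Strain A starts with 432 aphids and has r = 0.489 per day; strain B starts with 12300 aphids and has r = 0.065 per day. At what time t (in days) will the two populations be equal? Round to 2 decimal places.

7.90 days

Set 432·e^(0.489t) = 12300·e^(0.065t).
e^((0.489 − 0.065)t) = 12300/432 → e^(0.424·t) = 28.472.
0.424·t = ln(28.472) = 3.3489, so t = 3.3489/0.424 = 7.8984.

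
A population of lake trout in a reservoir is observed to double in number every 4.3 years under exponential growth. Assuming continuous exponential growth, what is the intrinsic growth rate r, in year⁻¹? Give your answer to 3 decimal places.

0.161 per year

r = ln(2)/t_d = 0.6931/4.3 = 0.1612.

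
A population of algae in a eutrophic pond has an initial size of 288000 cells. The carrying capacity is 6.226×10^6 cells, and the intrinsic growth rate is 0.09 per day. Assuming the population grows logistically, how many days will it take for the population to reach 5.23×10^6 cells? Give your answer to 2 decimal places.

52.05 days

A = (K − N₀)/N₀ = (6.226×10^6 − 288000)/288000 = 20.618.
Solve 6.226×10^6/(1 + 20.618·e^(−0.09t)) = 5.23×10^6: 1 + 20.618·e^(−0.09t) = 1.1904, so e^(−0.09t) = 0.00923655.
−0.09·t = ln(0.00923655) = -4.6846, so t = 4.6846/0.09 = 52.051.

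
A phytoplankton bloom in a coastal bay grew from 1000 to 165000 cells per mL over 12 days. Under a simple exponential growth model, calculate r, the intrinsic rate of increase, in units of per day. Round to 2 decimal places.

From N(t) = N₀·e^(rt): e^(r·12) = 165000/1000 = 165.
r·12 = ln(165) = 5.1059, so r = 5.1059/12 = 0.4255.

0.43 per day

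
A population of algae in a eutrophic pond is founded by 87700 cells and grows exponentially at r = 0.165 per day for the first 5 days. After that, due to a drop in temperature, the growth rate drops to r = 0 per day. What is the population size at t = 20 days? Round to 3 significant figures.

Phase 1: N(5) = 87700·e^(0.165×5) = 87700·e^0.825 = 200121.
Phase 2 runs for 20 − 5 = 15 days at r = 0.
N(20) = 200121·e^(0×15) = 200121·e^-0 = 200121.

200000 cells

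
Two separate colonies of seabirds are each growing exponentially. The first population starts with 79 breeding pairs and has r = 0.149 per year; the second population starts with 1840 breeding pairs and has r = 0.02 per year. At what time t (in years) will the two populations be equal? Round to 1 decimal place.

24.4 years

Set 79·e^(0.149t) = 1840·e^(0.02t).
e^((0.149 − 0.02)t) = 1840/79 → e^(0.129·t) = 23.291.
0.129·t = ln(23.291) = 3.1481, so t = 3.1481/0.129 = 24.404.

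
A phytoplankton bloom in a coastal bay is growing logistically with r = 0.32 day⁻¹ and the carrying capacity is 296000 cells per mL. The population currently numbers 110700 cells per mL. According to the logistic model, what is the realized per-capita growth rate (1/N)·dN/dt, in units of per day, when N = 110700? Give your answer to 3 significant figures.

0.200 per day

(1/N)·dN/dt = r(1 − N/K) = 0.32 × (1 − 110700/296000).
= 0.32 × 0.62601 = 0.20032.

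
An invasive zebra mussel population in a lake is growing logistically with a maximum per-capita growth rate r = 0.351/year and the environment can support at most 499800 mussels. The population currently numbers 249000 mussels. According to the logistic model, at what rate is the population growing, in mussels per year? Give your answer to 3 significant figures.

43900 mussels per year

dN/dt = rN(1 − N/K) = 0.351 × 249000 × (1 − 249000/499800).
1 − 249000/499800 = 0.5018; dN/dt = 0.351 × 249000 × 0.5018 = 43857.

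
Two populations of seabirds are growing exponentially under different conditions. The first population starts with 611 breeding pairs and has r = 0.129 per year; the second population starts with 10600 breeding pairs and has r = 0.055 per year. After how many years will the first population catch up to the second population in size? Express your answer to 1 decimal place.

Set 611·e^(0.129t) = 10600·e^(0.055t).
e^((0.129 − 0.055)t) = 10600/611 → e^(0.074·t) = 17.349.
0.074·t = ln(17.349) = 2.8535, so t = 2.8535/0.074 = 38.561.

38.6 years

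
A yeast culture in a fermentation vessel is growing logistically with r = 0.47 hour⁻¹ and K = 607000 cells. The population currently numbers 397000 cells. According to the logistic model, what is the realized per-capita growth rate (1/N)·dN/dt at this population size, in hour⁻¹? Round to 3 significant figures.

(1/N)·dN/dt = r(1 − N/K) = 0.47 × (1 − 397000/607000).
= 0.47 × 0.34596 = 0.1626.

0.163 per hour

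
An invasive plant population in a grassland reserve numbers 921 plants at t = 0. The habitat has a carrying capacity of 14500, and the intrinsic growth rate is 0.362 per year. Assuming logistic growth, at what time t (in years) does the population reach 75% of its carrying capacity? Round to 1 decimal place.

10.5 years

A = (K − N₀)/N₀ = (14500 − 921)/921 = 14.744.
Solve 14500/(1 + 14.744·e^(−0.362t)) = 10875: 1 + 14.744·e^(−0.362t) = 1.3333, so e^(−0.362t) = 0.0226084.
−0.362·t = ln(0.0226084) = -3.7894, so t = 3.7894/0.362 = 10.468.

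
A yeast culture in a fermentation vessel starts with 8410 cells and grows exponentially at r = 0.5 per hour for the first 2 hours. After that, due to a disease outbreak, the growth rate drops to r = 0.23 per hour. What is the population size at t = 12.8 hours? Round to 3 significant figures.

Phase 1: N(2) = 8410·e^(0.5×2) = 8410·e^1 = 22860.8.
Phase 2 runs for 12.8 − 2 = 10.8 hours at r = 0.23.
N(12.8) = 22860.8·e^(0.23×10.8) = 22860.8·e^2.484 = 274080.

274000 cells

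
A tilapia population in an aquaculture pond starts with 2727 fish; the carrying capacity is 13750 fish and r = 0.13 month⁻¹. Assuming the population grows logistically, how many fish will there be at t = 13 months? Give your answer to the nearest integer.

A = (K − N₀)/N₀ = (13750 − 2727)/2727 = 4.0422.
N(t) = K/(1 + A·e^(−rt)) = 13750/(1 + 4.0422×e^(−0.13×13)).
e^(−1.69) = 0.18452; denominator = 1 + 4.0422×0.18452 = 1.7459.
N = 13750/1.7459 = 7875.78.

7876 fish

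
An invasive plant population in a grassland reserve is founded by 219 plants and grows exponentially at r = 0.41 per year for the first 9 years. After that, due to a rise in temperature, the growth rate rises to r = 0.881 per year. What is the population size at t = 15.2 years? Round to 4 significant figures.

Phase 1: N(9) = 219·e^(0.41×9) = 219·e^3.69 = 8769.82.
Phase 2 runs for 15.2 − 9 = 6.2 years at r = 0.881.
N(15.2) = 8769.82·e^(0.881×6.2) = 8769.82·e^5.462 = 2.066303×10^6.

2066000 plants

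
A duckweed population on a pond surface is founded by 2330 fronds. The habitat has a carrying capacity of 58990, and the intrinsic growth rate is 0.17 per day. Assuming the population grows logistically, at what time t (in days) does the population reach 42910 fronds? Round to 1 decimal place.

A = (K − N₀)/N₀ = (58990 − 2330)/2330 = 24.318.
Solve 58990/(1 + 24.318·e^(−0.17t)) = 42910: 1 + 24.318·e^(−0.17t) = 1.3747, so e^(−0.17t) = 0.0154102.
−0.17·t = ln(0.0154102) = -4.1727, so t = 4.1727/0.17 = 24.545.

24.5 days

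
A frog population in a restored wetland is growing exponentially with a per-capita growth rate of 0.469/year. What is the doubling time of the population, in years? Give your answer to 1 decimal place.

1.5 years

Doubling time t_d = ln(2)/r = 0.6931/0.469 = 1.4779.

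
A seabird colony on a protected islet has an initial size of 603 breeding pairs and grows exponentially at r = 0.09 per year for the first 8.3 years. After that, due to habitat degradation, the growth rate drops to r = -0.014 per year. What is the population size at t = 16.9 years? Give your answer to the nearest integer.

1128 breeding pairs

Phase 1: N(8.3) = 603·e^(0.09×8.3) = 603·e^0.747 = 1272.73.
Phase 2 runs for 16.9 − 8.3 = 8.6 years at r = -0.014.
N(16.9) = 1272.73·e^(-0.014×8.6) = 1272.73·e^-0.1204 = 1128.36.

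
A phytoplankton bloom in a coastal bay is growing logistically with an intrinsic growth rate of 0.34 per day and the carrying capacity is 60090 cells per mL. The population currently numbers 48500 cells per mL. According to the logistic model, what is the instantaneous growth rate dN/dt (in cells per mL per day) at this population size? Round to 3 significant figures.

3180 cells per mL per day

dN/dt = rN(1 − N/K) = 0.34 × 48500 × (1 − 48500/60090).
1 − 48500/60090 = 0.19288; dN/dt = 0.34 × 48500 × 0.19288 = 3180.5.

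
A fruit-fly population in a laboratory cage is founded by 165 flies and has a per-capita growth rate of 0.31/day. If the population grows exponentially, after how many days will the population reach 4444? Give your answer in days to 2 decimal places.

Set N₀·e^(rt) = 4444: e^(0.31·t) = 4444/165 = 26.933.
0.31·t = ln(26.933) = 3.2934, so t = 3.2934/0.31 = 10.624.

10.62 days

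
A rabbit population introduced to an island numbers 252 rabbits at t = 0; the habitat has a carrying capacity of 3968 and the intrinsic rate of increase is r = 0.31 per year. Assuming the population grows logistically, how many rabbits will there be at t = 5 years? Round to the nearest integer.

A = (K − N₀)/N₀ = (3968 − 252)/252 = 14.746.
N(t) = K/(1 + A·e^(−rt)) = 3968/(1 + 14.746×e^(−0.31×5)).
e^(−1.55) = 0.21225; denominator = 1 + 14.746×0.21225 = 4.1298.
N = 3968/4.1298 = 960.818.

961 rabbits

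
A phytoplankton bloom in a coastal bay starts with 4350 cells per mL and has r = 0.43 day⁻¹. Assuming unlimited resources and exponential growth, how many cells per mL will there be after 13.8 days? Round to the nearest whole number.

1642830 cells per mL

N(t) = N₀·e^(rt) = 4350 × e^(0.43×13.8) = 4350 × e^5.934.
e^5.934 ≈ 377.66, so N ≈ 4350 × 377.66 = 1.64283×10^6.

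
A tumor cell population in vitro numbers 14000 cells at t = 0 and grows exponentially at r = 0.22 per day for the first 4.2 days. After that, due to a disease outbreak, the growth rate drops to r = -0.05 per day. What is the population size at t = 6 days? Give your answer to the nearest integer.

32235 cells

Phase 1: N(4.2) = 14000·e^(0.22×4.2) = 14000·e^0.924 = 35270.9.
Phase 2 runs for 6 − 4.2 = 1.8 days at r = -0.05.
N(6) = 35270.9·e^(-0.05×1.8) = 35270.9·e^-0.09 = 32235.1.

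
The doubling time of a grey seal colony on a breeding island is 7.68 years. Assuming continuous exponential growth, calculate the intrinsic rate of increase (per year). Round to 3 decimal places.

0.090 per year

r = ln(2)/t_d = 0.6931/7.68 = 0.090254.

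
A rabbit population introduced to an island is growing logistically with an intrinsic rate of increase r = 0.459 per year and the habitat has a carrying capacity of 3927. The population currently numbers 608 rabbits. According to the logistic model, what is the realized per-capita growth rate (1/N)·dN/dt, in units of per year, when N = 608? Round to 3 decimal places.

(1/N)·dN/dt = r(1 − N/K) = 0.459 × (1 − 608/3927).
= 0.459 × 0.84517 = 0.38794.

0.388 per year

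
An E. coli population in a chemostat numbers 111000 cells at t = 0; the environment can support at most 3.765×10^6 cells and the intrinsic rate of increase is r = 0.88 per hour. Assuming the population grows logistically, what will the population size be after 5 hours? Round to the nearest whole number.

2681325 cells

A = (K − N₀)/N₀ = (3.765×10^6 − 111000)/111000 = 32.919.
N(t) = K/(1 + A·e^(−rt)) = 3.765×10^6/(1 + 32.919×e^(−0.88×5)).
e^(−4.4) = 0.012277; denominator = 1 + 32.919×0.012277 = 1.4042.
N = 3.765×10^6/1.4042 = 2.681325×10^6.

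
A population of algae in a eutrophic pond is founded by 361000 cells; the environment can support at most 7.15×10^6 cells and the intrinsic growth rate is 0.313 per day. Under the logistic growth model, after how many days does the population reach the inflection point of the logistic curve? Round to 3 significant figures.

Logistic growth is fastest at N = K/2 = 3.575×10^6.
A = (K − N₀)/N₀ = 18.806. Set K/(1 + A·e^(−rt)) = K/2 → A·e^(−rt) = 1.
e^(−0.313t) = 1/18.806 = 0.0531743, so t = ln(18.806)/0.313 = 2.9342/0.313 = 9.3744.

9.37 days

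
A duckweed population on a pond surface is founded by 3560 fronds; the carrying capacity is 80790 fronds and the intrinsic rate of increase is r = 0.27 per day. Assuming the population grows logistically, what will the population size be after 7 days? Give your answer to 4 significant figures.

18890 fronds

A = (K − N₀)/N₀ = (80790 − 3560)/3560 = 21.694.
N(t) = K/(1 + A·e^(−rt)) = 80790/(1 + 21.694×e^(−0.27×7)).
e^(−1.89) = 0.15107; denominator = 1 + 21.694×0.15107 = 4.2773.
N = 80790/4.2773 = 18888.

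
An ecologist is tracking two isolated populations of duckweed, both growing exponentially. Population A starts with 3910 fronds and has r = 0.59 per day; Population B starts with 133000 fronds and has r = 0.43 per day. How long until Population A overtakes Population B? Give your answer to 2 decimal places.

Set 3910·e^(0.59t) = 133000·e^(0.43t).
e^((0.59 − 0.43)t) = 133000/3910 → e^(0.16·t) = 34.015.
0.16·t = ln(34.015) = 3.5268, so t = 3.5268/0.16 = 22.043.

22.04 days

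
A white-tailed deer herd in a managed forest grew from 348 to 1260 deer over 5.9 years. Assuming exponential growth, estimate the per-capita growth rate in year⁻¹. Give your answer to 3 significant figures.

0.218 per year

From N(t) = N₀·e^(rt): e^(r·5.9) = 1260/348 = 3.6207.
r·5.9 = ln(3.6207) = 1.2867, so r = 1.2867/5.9 = 0.21808.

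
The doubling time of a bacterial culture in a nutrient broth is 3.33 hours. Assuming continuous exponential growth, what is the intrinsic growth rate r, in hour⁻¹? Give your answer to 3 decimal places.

r = ln(2)/t_d = 0.6931/3.33 = 0.20815.

0.208 per hour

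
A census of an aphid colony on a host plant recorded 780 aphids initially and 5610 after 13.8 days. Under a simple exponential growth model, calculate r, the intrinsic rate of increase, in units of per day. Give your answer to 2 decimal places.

0.14 per day

From N(t) = N₀·e^(rt): e^(r·13.8) = 5610/780 = 7.1923.
r·13.8 = ln(7.1923) = 1.973, so r = 1.973/13.8 = 0.14297.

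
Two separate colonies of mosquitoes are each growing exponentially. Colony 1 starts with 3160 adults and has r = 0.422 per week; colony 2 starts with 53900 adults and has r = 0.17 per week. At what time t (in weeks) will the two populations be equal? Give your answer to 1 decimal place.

Set 3160·e^(0.422t) = 53900·e^(0.17t).
e^((0.422 − 0.17)t) = 53900/3160 → e^(0.252·t) = 17.057.
0.252·t = ln(17.057) = 2.8366, so t = 2.8366/0.252 = 11.256.

11.3 weeks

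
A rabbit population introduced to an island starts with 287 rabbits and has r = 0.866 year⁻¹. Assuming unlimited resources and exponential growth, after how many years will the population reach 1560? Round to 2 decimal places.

1.95 years

Set N₀·e^(rt) = 1560: e^(0.866·t) = 1560/287 = 5.4355.
0.866·t = ln(5.4355) = 1.693, so t = 1.693/0.866 = 1.9549.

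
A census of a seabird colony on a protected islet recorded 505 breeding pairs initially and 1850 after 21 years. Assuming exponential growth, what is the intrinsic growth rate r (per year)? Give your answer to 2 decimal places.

0.06 per year

From N(t) = N₀·e^(rt): e^(r·21) = 1850/505 = 3.6634.
r·21 = ln(3.6634) = 1.2984, so r = 1.2984/21 = 0.061828.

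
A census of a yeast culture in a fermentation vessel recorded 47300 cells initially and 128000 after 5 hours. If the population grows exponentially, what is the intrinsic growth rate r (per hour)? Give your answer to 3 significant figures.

0.199 per hour

From N(t) = N₀·e^(rt): e^(r·5) = 128000/47300 = 2.7061.
r·5 = ln(2.7061) = 0.99552, so r = 0.99552/5 = 0.1991.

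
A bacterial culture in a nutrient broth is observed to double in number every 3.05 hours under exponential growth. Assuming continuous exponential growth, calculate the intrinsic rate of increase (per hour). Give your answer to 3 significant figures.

0.227 per hour

r = ln(2)/t_d = 0.6931/3.05 = 0.22726.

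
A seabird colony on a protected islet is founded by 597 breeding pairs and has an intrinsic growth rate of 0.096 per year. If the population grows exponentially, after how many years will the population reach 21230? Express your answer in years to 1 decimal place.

37.2 years

Set N₀·e^(rt) = 21230: e^(0.096·t) = 21230/597 = 35.561.
0.096·t = ln(35.561) = 3.5713, so t = 3.5713/0.096 = 37.201.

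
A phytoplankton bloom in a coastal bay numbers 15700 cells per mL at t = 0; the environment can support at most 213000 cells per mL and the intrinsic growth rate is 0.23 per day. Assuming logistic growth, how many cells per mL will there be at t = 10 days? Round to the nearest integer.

A = (K − N₀)/N₀ = (213000 − 15700)/15700 = 12.567.
N(t) = K/(1 + A·e^(−rt)) = 213000/(1 + 12.567×e^(−0.23×10)).
e^(−2.3) = 0.10026; denominator = 1 + 12.567×0.10026 = 2.2599.
N = 213000/2.2599 = 94250.3.

94250 cells per mL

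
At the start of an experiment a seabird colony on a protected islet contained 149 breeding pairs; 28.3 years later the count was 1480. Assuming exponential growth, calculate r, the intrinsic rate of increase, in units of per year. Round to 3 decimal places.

From N(t) = N₀·e^(rt): e^(r·28.3) = 1480/149 = 9.9329.
r·28.3 = ln(9.9329) = 2.2959, so r = 2.2959/28.3 = 0.081125.

0.081 per year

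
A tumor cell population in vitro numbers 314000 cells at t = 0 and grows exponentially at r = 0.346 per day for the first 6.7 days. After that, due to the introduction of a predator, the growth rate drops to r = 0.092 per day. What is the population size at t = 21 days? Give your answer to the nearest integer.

11886909 cells

Phase 1: N(6.7) = 314000·e^(0.346×6.7) = 314000·e^2.318 = 3.189416×10^6.
Phase 2 runs for 21 − 6.7 = 14.3 days at r = 0.092.
N(21) = 3.189416×10^6·e^(0.092×14.3) = 3.189416×10^6·e^1.316 = 1.188691×10^7.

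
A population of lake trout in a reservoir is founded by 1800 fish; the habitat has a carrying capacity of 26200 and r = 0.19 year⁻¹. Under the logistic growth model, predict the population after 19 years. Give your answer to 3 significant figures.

19200 fish

A = (K − N₀)/N₀ = (26200 − 1800)/1800 = 13.556.
N(t) = K/(1 + A·e^(−rt)) = 26200/(1 + 13.556×e^(−0.19×19)).
e^(−3.61) = 0.027052; denominator = 1 + 13.556×0.027052 = 1.3667.
N = 26200/1.3667 = 19170.2.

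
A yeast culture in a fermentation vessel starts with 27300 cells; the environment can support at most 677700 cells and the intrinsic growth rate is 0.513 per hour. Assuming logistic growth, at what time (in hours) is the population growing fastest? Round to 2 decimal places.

Logistic growth is fastest at N = K/2 = 338850.
A = (K − N₀)/N₀ = 23.824. Set K/(1 + A·e^(−rt)) = K/2 → A·e^(−rt) = 1.
e^(−0.513t) = 1/23.824 = 0.0419742, so t = ln(23.824)/0.513 = 3.1707/0.513 = 6.1807.

6.18 hours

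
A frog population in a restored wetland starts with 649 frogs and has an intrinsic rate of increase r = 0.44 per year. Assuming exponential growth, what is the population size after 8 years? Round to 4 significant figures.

21930 frogs

N(t) = N₀·e^(rt) = 649 × e^(0.44×8) = 649 × e^3.52.
e^3.52 ≈ 33.784, so N ≈ 649 × 33.784 = 21926.1.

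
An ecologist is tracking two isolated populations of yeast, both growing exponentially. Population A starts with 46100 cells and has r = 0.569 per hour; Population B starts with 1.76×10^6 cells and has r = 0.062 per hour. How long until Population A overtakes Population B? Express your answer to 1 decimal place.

7.2 hours

Set 46100·e^(0.569t) = 1.76×10^6·e^(0.062t).
e^((0.569 − 0.062)t) = 1.76×10^6/46100 → e^(0.507·t) = 38.178.
0.507·t = ln(38.178) = 3.6423, so t = 3.6423/0.507 = 7.1839.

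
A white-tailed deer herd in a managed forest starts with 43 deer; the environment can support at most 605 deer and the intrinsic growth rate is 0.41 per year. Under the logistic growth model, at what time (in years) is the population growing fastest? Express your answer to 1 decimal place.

6.3 years

Logistic growth is fastest at N = K/2 = 302.5.
A = (K − N₀)/N₀ = 13.07. Set K/(1 + A·e^(−rt)) = K/2 → A·e^(−rt) = 1.
e^(−0.41t) = 1/13.07 = 0.0765125, so t = ln(13.07)/0.41 = 2.5703/0.41 = 6.269.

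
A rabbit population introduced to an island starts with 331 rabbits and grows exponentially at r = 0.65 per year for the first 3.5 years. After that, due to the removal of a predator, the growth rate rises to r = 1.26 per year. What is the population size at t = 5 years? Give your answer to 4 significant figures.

Phase 1: N(3.5) = 331·e^(0.65×3.5) = 331·e^2.275 = 3219.94.
Phase 2 runs for 5 − 3.5 = 1.5 years at r = 1.26.
N(5) = 3219.94·e^(1.26×1.5) = 3219.94·e^1.89 = 21314.

21310 rabbits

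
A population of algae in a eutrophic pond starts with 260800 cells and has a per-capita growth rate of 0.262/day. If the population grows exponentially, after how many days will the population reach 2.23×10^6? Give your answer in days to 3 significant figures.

8.19 days

Set N₀·e^(rt) = 2.23×10^6: e^(0.262·t) = 2.23×10^6/260800 = 8.5506.
0.262·t = ln(8.5506) = 2.146, so t = 2.146/0.262 = 8.1909.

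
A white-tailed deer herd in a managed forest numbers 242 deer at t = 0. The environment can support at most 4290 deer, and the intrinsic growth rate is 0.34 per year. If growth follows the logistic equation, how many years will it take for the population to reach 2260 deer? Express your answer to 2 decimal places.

8.60 years

A = (K − N₀)/N₀ = (4290 − 242)/242 = 16.727.
Solve 4290/(1 + 16.727·e^(−0.34t)) = 2260: 1 + 16.727·e^(−0.34t) = 1.8982, so e^(−0.34t) = 0.0536985.
−0.34·t = ln(0.0536985) = -2.9244, so t = 2.9244/0.34 = 8.6011.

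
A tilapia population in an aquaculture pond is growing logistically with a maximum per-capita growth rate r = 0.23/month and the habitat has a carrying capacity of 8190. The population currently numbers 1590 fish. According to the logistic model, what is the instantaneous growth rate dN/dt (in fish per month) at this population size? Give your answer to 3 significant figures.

295 fish per month

dN/dt = rN(1 − N/K) = 0.23 × 1590 × (1 − 1590/8190).
1 − 1590/8190 = 0.80586; dN/dt = 0.23 × 1590 × 0.80586 = 294.7.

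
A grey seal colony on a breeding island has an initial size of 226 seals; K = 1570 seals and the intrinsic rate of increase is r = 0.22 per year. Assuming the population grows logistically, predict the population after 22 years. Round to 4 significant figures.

1499 seals

A = (K − N₀)/N₀ = (1570 − 226)/226 = 5.9469.
N(t) = K/(1 + A·e^(−rt)) = 1570/(1 + 5.9469×e^(−0.22×22)).
e^(−4.84) = 0.0079071; denominator = 1 + 5.9469×0.0079071 = 1.047.
N = 1570/1.047 = 1499.49.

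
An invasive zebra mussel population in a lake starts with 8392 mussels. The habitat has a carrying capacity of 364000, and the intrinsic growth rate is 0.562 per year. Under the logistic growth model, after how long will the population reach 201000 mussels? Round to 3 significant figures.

A = (K − N₀)/N₀ = (364000 − 8392)/8392 = 42.375.
Solve 364000/(1 + 42.375·e^(−0.562t)) = 201000: 1 + 42.375·e^(−0.562t) = 1.8109, so e^(−0.562t) = 0.0191375.
−0.562·t = ln(0.0191375) = -3.9561, so t = 3.9561/0.562 = 7.0393.

7.04 years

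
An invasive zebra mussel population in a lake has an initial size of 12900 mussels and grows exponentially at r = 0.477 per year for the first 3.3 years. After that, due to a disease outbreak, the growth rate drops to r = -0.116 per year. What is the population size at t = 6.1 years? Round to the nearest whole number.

Phase 1: N(3.3) = 12900·e^(0.477×3.3) = 12900·e^1.574 = 62260.5.
Phase 2 runs for 6.1 − 3.3 = 2.8 years at r = -0.116.
N(6.1) = 62260.5·e^(-0.116×2.8) = 62260.5·e^-0.3248 = 44993.9.

44994 mussels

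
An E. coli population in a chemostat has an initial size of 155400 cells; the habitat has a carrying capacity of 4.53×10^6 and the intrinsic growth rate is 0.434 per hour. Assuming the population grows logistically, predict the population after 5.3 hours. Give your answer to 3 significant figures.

A = (K − N₀)/N₀ = (4.53×10^6 − 155400)/155400 = 28.151.
N(t) = K/(1 + A·e^(−rt)) = 4.53×10^6/(1 + 28.151×e^(−0.434×5.3)).
e^(−2.3) = 0.10024; denominator = 1 + 28.151×0.10024 = 3.8218.
N = 4.53×10^6/3.8218 = 1.185312×10^6.

1190000 cells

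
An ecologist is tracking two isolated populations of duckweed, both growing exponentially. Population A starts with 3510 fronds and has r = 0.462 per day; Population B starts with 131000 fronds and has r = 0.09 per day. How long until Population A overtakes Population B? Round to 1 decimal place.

Set 3510·e^(0.462t) = 131000·e^(0.09t).
e^((0.462 − 0.09)t) = 131000/3510 → e^(0.372·t) = 37.322.
0.372·t = ln(37.322) = 3.6196, so t = 3.6196/0.372 = 9.7301.

9.7 days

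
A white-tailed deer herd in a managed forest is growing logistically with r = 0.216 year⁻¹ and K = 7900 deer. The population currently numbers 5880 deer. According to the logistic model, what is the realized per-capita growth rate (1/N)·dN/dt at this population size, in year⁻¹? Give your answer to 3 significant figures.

0.0552 per year

(1/N)·dN/dt = r(1 − N/K) = 0.216 × (1 − 5880/7900).
= 0.216 × 0.2557 = 0.05523.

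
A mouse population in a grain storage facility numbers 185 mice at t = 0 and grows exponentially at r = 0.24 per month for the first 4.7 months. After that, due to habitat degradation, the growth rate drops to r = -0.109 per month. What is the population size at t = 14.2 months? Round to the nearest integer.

Phase 1: N(4.7) = 185·e^(0.24×4.7) = 185·e^1.128 = 571.552.
Phase 2 runs for 14.2 − 4.7 = 9.5 months at r = -0.109.
N(14.2) = 571.552·e^(-0.109×9.5) = 571.552·e^-1.036 = 202.929.

203 mice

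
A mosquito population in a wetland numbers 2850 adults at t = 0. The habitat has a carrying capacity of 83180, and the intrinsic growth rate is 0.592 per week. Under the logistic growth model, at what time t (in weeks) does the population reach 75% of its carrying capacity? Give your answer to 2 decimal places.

A = (K − N₀)/N₀ = (83180 − 2850)/2850 = 28.186.
Solve 83180/(1 + 28.186·e^(−0.592t)) = 62385: 1 + 28.186·e^(−0.592t) = 1.3333, so e^(−0.592t) = 0.0118262.
−0.592·t = ln(0.0118262) = -4.4374, so t = 4.4374/0.592 = 7.4957.

7.50 weeks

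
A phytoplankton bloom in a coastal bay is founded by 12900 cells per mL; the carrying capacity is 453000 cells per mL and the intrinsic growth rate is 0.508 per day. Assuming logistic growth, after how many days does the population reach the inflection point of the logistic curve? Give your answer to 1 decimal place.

6.9 days

Logistic growth is fastest at N = K/2 = 226500.
A = (K − N₀)/N₀ = 34.116. Set K/(1 + A·e^(−rt)) = K/2 → A·e^(−rt) = 1.
e^(−0.508t) = 1/34.116 = 0.0293115, so t = ln(34.116)/0.508 = 3.5298/0.508 = 6.9484.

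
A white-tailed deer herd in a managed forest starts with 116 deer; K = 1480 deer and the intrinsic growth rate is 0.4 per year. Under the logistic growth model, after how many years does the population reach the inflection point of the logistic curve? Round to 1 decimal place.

6.2 years

Logistic growth is fastest at N = K/2 = 740.
A = (K − N₀)/N₀ = 11.759. Set K/(1 + A·e^(−rt)) = K/2 → A·e^(−rt) = 1.
e^(−0.4t) = 1/11.759 = 0.085044, so t = ln(11.759)/0.4 = 2.4646/0.4 = 6.1615.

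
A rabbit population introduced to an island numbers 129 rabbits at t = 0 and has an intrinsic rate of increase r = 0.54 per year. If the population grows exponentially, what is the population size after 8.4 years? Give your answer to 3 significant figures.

12000 rabbits

N(t) = N₀·e^(rt) = 129 × e^(0.54×8.4) = 129 × e^4.536.
e^4.536 ≈ 93.317, so N ≈ 129 × 93.317 = 12037.9.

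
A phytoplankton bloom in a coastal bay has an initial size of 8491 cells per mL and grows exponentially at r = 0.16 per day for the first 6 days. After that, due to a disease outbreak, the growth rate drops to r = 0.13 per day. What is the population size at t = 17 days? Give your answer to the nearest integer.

Phase 1: N(6) = 8491·e^(0.16×6) = 8491·e^0.96 = 22175.9.
Phase 2 runs for 17 − 6 = 11 days at r = 0.13.
N(17) = 22175.9·e^(0.13×11) = 22175.9·e^1.43 = 92666.5.

92666 cells per mL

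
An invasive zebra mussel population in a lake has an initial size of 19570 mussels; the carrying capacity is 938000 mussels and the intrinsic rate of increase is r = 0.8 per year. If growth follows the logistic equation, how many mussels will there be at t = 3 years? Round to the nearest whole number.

178414 mussels

A = (K − N₀)/N₀ = (938000 − 19570)/19570 = 46.931.
N(t) = K/(1 + A·e^(−rt)) = 938000/(1 + 46.931×e^(−0.8×3)).
e^(−2.4) = 0.090718; denominator = 1 + 46.931×0.090718 = 5.2574.
N = 938000/5.2574 = 178414.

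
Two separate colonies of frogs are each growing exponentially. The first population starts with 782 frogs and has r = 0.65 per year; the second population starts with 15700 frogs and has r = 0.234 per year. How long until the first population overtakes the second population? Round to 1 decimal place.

Set 782·e^(0.65t) = 15700·e^(0.234t).
e^((0.65 − 0.234)t) = 15700/782 → e^(0.416·t) = 20.077.
0.416·t = ln(20.077) = 2.9996, so t = 2.9996/0.416 = 7.2105.

7.2 years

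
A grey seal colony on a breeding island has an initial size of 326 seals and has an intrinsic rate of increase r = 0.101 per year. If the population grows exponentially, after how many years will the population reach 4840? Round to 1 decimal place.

Set N₀·e^(rt) = 4840: e^(0.101·t) = 4840/326 = 14.847.
0.101·t = ln(14.847) = 2.6978, so t = 2.6978/0.101 = 26.711.

26.7 years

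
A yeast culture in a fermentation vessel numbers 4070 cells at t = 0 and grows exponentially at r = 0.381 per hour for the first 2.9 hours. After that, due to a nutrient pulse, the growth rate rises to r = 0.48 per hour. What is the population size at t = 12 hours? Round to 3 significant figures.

Phase 1: N(2.9) = 4070·e^(0.381×2.9) = 4070·e^1.105 = 12287.
Phase 2 runs for 12 − 2.9 = 9.1 hours at r = 0.48.
N(12) = 12287·e^(0.48×9.1) = 12287·e^4.368 = 969270.

969000 cells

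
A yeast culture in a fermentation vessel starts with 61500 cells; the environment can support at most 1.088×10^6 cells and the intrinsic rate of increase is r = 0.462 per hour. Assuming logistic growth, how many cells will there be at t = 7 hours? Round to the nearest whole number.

656362 cells

A = (K − N₀)/N₀ = (1.088×10^6 − 61500)/61500 = 16.691.
N(t) = K/(1 + A·e^(−rt)) = 1.088×10^6/(1 + 16.691×e^(−0.462×7)).
e^(−3.234) = 0.0394; denominator = 1 + 16.691×0.0394 = 1.6576.
N = 1.088×10^6/1.6576 = 656362.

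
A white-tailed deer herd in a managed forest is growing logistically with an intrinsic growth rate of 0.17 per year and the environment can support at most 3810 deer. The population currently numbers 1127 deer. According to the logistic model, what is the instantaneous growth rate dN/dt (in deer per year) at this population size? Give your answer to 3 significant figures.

dN/dt = rN(1 − N/K) = 0.17 × 1127 × (1 − 1127/3810).
1 − 1127/3810 = 0.7042; dN/dt = 0.17 × 1127 × 0.7042 = 134.92.

135 deer per year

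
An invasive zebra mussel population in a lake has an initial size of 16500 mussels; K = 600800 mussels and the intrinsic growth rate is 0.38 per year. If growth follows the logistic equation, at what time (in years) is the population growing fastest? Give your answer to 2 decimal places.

9.39 years

Logistic growth is fastest at N = K/2 = 300400.
A = (K − N₀)/N₀ = 35.412. Set K/(1 + A·e^(−rt)) = K/2 → A·e^(−rt) = 1.
e^(−0.38t) = 1/35.412 = 0.0282389, so t = ln(35.412)/0.38 = 3.5671/0.38 = 9.387.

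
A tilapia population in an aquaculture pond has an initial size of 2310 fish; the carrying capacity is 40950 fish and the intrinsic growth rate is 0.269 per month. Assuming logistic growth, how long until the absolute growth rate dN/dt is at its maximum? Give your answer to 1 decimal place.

10.5 months

Logistic growth is fastest at N = K/2 = 20475.
A = (K − N₀)/N₀ = 16.727. Set K/(1 + A·e^(−rt)) = K/2 → A·e^(−rt) = 1.
e^(−0.269t) = 1/16.727 = 0.0597826, so t = ln(16.727)/0.269 = 2.817/0.269 = 10.472.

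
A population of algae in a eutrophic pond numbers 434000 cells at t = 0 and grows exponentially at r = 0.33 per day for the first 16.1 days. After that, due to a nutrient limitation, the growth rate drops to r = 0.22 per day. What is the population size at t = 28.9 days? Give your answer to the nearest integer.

1471870405 cells

Phase 1: N(16.1) = 434000·e^(0.33×16.1) = 434000·e^5.313 = 8.808385×10^7.
Phase 2 runs for 28.9 − 16.1 = 12.8 days at r = 0.22.
N(28.9) = 8.808385×10^7·e^(0.22×12.8) = 8.808385×10^7·e^2.816 = 1.47187×10^9.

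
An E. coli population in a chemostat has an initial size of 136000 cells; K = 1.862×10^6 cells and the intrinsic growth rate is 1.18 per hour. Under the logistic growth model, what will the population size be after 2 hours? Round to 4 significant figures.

A = (K − N₀)/N₀ = (1.862×10^6 − 136000)/136000 = 12.691.
N(t) = K/(1 + A·e^(−rt)) = 1.862×10^6/(1 + 12.691×e^(−1.18×2)).
e^(−2.36) = 0.09442; denominator = 1 + 12.691×0.09442 = 2.1983.
N = 1.862×10^6/2.1983 = 847017.

847000 cells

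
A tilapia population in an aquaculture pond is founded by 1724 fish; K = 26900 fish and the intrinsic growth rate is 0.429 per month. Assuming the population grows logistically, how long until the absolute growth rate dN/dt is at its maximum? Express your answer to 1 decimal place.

Logistic growth is fastest at N = K/2 = 13450.
A = (K − N₀)/N₀ = 14.603. Set K/(1 + A·e^(−rt)) = K/2 → A·e^(−rt) = 1.
e^(−0.429t) = 1/14.603 = 0.0684779, so t = ln(14.603)/0.429 = 2.6812/0.429 = 6.25.

6.2 months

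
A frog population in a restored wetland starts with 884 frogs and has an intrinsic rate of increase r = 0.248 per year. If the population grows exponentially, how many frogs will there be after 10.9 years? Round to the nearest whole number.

N(t) = N₀·e^(rt) = 884 × e^(0.248×10.9) = 884 × e^2.703.
e^2.703 ≈ 14.927, so N ≈ 884 × 14.927 = 13195.8.

13196 frogs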